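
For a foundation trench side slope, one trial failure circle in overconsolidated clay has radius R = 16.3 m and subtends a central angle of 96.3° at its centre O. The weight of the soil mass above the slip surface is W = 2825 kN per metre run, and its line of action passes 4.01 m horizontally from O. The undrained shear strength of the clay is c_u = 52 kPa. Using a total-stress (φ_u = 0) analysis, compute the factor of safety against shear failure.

FS = 2.05

Taking moments about the centre O, the resisting moment is provided by the undrained shear strength acting along the arc:
Arc length L_a = R·θ = 16.3·(96.3°·π/180) = 16.3·1.6808 = 27.40 m
M_R = c_u·L_a·R = 52·27.40·16.3 = 23221.1 kN·m/m
M_D = W·d = 2825·4.01 = 11328.2 kN·m/m
FS = M_R / M_D = 23221.1 / 11328.2 = 2.050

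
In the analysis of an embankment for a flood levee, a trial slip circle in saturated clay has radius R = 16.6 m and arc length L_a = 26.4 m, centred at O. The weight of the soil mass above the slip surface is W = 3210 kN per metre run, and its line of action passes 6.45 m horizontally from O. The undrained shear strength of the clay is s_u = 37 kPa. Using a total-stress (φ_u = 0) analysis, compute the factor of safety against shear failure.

Taking moments about the centre O, the resisting moment is provided by the undrained shear strength acting along the arc:
M_R = s_u·L_a·R = 37·26.40·16.6 = 16214.9 kN·m/m
M_D = W·d = 3210·6.45 = 20704.5 kN·m/m
FS = M_R / M_D = 16214.9 / 20704.5 = 0.783

FS = 0.78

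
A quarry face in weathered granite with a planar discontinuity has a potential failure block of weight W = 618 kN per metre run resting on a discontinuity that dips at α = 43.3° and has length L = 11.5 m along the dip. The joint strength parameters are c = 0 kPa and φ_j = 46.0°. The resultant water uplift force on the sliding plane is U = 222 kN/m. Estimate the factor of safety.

Resolving the block weight along and normal to the plane and applying the Mohr–Coulomb strength on the joint:
N' = W cosα − U = 618·cos43.3° − 222 = 227.8 kN/m
Driving force T = W sinα = 618·sin43.3° = 423.8 kN/m
Resisting force R = c·L + N'·tanφ_j = 0·11.5 + 227.8·tan46.0° = 0.0 + 235.9 = 235.9 kN/m
FS = R / T = 235.9 / 423.8 = 0.556

FS = 0.56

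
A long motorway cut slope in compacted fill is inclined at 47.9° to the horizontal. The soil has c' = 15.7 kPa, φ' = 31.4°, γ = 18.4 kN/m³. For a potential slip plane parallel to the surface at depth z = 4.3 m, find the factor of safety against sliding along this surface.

FS = 0.95

For an infinite slope with a slip plane parallel to the surface (no pore pressure): FS = [c' + γz cos²β tanφ'] / [γz sinβ cosβ].
γz = 18.4·4.3 = 79.12 kN/m²
Numerator = 15.7 + 79.12·cos²47.9°·tan31.4° = 15.7 + 79.12·0.4495·0.6104 = 37.407 kPa
Denominator = 79.12·sin47.9°·cos47.9° = 79.12·0.7420·0.6704 = 39.357 kPa
FS = 37.407 / 39.357 = 0.950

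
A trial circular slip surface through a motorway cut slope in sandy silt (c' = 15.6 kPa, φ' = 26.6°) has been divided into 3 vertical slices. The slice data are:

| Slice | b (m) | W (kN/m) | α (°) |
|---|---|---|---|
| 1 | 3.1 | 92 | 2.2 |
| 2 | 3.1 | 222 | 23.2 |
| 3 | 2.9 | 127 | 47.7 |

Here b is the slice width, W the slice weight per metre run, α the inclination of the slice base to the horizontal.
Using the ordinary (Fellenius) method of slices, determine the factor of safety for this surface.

FS = 1.94

Ordinary method of slices: FS = Σ[c'·Δl_i + (W_i cosα_i)·tanφ'] / Σ W_i sinα_i, with Δl_i = b_i / cosα_i.
Slice 1: Δl = 3.1/cos2.2° = 3.102 m; N'_1 = 92·cos2.2° = 91.9; c'Δl = 48.40; W sinα = 3.5
Slice 2: Δl = 3.1/cos23.2° = 3.373 m; N'_2 = 222·cos23.2° = 204.0; c'Δl = 52.61; W sinα = 87.5
Slice 3: Δl = 2.9/cos47.7° = 4.309 m; N'_3 = 127·cos47.7° = 85.5; c'Δl = 67.22; W sinα = 93.9
Σc'Δl = 168.2 kN/m; ΣN' = 381.5 kN/m; ΣW sinα = 184.9 kN/m
Resisting = 168.2 + 381.5·tan26.6° = 168.2 + 191.0 = 359.2 kN/m
FS = 359.2 / 184.9 = 1.943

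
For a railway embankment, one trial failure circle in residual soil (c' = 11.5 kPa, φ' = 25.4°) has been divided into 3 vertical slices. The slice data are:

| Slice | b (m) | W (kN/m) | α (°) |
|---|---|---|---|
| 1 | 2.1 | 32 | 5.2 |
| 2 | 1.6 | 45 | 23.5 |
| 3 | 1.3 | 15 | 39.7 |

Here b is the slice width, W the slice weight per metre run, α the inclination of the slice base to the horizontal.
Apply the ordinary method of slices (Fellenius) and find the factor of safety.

FS = 3.42

Ordinary method of slices: FS = Σ[c'·Δl_i + (W_i cosα_i)·tanφ'] / Σ W_i sinα_i, with Δl_i = b_i / cosα_i.
Slice 1: Δl = 2.1/cos5.2° = 2.109 m; N'_1 = 32·cos5.2° = 31.9; c'Δl = 24.25; W sinα = 2.9
Slice 2: Δl = 1.6/cos23.5° = 1.745 m; N'_2 = 45·cos23.5° = 41.3; c'Δl = 20.06; W sinα = 17.9
Slice 3: Δl = 1.3/cos39.7° = 1.690 m; N'_3 = 15·cos39.7° = 11.5; c'Δl = 19.43; W sinα = 9.6
Σc'Δl = 63.7 kN/m; ΣN' = 84.7 kN/m; ΣW sinα = 30.4 kN/m
Resisting = 63.7 + 84.7·tan25.4° = 63.7 + 40.2 = 104.0 kN/m
FS = 104.0 / 30.4 = 3.417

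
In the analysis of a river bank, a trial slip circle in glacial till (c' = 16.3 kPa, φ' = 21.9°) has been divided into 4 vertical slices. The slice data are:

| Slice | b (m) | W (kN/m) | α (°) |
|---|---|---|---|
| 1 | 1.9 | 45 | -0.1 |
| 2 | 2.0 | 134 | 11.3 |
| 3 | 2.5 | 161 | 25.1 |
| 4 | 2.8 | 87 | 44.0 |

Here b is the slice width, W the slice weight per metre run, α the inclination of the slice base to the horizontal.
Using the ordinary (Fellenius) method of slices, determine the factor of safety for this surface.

Ordinary method of slices: FS = Σ[c'·Δl_i + (W_i cosα_i)·tanφ'] / Σ W_i sinα_i, with Δl_i = b_i / cosα_i.
Slice 1: Δl = 1.9/cos(-0.1°) = 1.900 m; N'_1 = 45·cos(-0.1°) = 45.0; c'Δl = 30.97; W sinα = -0.1
Slice 2: Δl = 2.0/cos11.3° = 2.040 m; N'_2 = 134·cos11.3° = 131.4; c'Δl = 33.24; W sinα = 26.3
Slice 3: Δl = 2.5/cos25.1° = 2.761 m; N'_3 = 161·cos25.1° = 145.8; c'Δl = 45.00; W sinα = 68.3
Slice 4: Δl = 2.8/cos44.0° = 3.892 m; N'_4 = 87·cos44.0° = 62.6; c'Δl = 63.45; W sinα = 60.4
Σc'Δl = 172.7 kN/m; ΣN' = 384.8 kN/m; ΣW sinα = 154.9 kN/m
Resisting = 172.7 + 384.8·tan21.9° = 172.7 + 154.7 = 327.3 kN/m
FS = 327.3 / 154.9 = 2.113

FS = 2.11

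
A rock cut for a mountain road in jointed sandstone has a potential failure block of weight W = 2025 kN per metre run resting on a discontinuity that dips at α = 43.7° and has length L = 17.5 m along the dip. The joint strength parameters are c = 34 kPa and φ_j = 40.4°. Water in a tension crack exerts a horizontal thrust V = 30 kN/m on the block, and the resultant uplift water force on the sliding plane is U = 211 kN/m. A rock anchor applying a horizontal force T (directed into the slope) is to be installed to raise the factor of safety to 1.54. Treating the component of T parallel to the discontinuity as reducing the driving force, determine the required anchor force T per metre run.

Resolving forces along and normal to the sliding plane, with the horizontal anchor force T adding T·sinα to the effective normal force and T·cosα acting up the plane against the driving force:
FS = [cL + (W cosα − U − V sinα + T sinα) tanφ_j] / [W sinα + V cosα − T cosα]
Without the anchor: N' = 1232.3 kN/m, driving T_d = 1420.7 kN/m, resisting R = 34·17.5 + 1232.3·tan40.4° = 1643.8 kN/m, FS = 1.16.
Setting FS = 1.54 and solving for T:
1.54·(1420.7 − T cos43.7°) = 1643.8 + T sin43.7°·tan40.4°
T·(sin43.7°·tan40.4° + 1.54·cos43.7°) = 1.54·1420.7 − 1643.8
T·(0.6909·0.8511 + 1.54·0.7230) = 2187.9 − 1643.8 = 544.2
T·1.7014 = 544.2
T = 319.8 kN/m

T = 320 kN/m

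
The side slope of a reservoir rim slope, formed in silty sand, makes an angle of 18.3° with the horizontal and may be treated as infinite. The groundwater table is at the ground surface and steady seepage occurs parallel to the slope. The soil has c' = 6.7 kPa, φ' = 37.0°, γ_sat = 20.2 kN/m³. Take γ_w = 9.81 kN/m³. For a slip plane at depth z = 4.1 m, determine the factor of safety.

FS = 1.44

With seepage parallel to the slope and the water table at the surface, the effective normal stress on the slip plane uses the buoyant unit weight γ' = γ_sat − γ_w while the driving shear stress uses γ_sat:
FS = [c' + γ' z cos²β tanφ'] / [γ_sat z sinβ cosβ]
γ' = 20.2 − 9.81 = 10.39 kN/m³
Numerator = 6.7 + 10.39·4.1·cos²18.3°·tan37.0° = 6.7 + 10.39·4.1·0.9014·0.7536 = 35.636 kPa
Denominator = 20.2·4.1·sin18.3°·cos18.3° = 20.2·4.1·0.3140·0.9494 = 24.690 kPa
FS = 35.636 / 24.690 = 1.443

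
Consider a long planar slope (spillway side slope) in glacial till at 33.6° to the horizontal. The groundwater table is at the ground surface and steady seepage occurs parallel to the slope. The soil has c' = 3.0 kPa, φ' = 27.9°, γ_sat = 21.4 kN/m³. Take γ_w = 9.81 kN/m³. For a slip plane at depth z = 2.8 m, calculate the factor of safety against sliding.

With seepage parallel to the slope and the water table at the surface, the effective normal stress on the slip plane uses the buoyant unit weight γ' = γ_sat − γ_w while the driving shear stress uses γ_sat:
FS = [c' + γ' z cos²β tanφ'] / [γ_sat z sinβ cosβ]
γ' = 21.4 − 9.81 = 11.59 kN/m³
Numerator = 3.0 + 11.59·2.8·cos²33.6°·tan27.9° = 3.0 + 11.59·2.8·0.6938·0.5295 = 14.920 kPa
Denominator = 21.4·2.8·sin33.6°·cos33.6° = 21.4·2.8·0.5534·0.8329 = 27.619 kPa
FS = 14.920 / 27.619 = 0.540

FS = 0.54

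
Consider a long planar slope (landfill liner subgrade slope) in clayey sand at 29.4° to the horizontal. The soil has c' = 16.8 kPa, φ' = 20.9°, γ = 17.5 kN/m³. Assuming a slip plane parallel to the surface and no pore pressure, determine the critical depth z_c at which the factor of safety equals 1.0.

z_c = 6.96 m

Setting FS = 1.00 in FS = [c' + γz cos²β tanφ'] / [γz sinβ cosβ] and solving for z:
z = c' / [γ cosβ (FS·sinβ − cosβ·tanφ')]
  = 16.8 / [17.5·cos29.4°·(1.00·sin29.4° − cos29.4°·tan20.9°)]
  = 16.8 / [17.5·0.8712·(1.00·0.4909 − 0.8712·0.3819)]
  = 16.8 / 2.4123 = 6.964 m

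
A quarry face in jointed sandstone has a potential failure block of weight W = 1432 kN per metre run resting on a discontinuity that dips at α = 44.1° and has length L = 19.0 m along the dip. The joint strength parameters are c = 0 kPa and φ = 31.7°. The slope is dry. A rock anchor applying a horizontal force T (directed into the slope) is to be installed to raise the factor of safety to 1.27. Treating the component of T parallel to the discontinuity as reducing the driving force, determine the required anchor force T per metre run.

T = 470 kN/m

Resolving forces along and normal to the sliding plane, with the horizontal anchor force T adding T·sinα to the effective normal force and T·cosα acting up the plane against the driving force:
FS = [cL + (W cosα + T sinα) tanφ] / [W sinα − T cosα]
Without the anchor: N' = 1028.4 kN/m, driving T_d = 996.5 kN/m, resisting R = 0·19.0 + 1028.4·tan31.7° = 635.1 kN/m, FS = 0.64.
Setting FS = 1.27 and solving for T:
1.27·(996.5 − T cos44.1°) = 635.1 + T sin44.1°·tan31.7°
T·(sin44.1°·tan31.7° + 1.27·cos44.1°) = 1.27·996.5 − 635.1
T·(0.6959·0.6176 + 1.27·0.7181) = 1265.6 − 635.1 = 630.5
T·1.3418 = 630.5
T = 469.9 kN/m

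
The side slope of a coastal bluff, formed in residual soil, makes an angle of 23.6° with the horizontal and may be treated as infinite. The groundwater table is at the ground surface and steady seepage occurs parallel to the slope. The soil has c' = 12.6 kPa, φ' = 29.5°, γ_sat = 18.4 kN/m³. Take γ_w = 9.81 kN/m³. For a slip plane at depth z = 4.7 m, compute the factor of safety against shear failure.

FS = 1.00

With seepage parallel to the slope and the water table at the surface, the effective normal stress on the slip plane uses the buoyant unit weight γ' = γ_sat − γ_w while the driving shear stress uses γ_sat:
FS = [c' + γ' z cos²β tanφ'] / [γ_sat z sinβ cosβ]
γ' = 18.4 − 9.81 = 8.59 kN/m³
Numerator = 12.6 + 8.59·4.7·cos²23.6°·tan29.5° = 12.6 + 8.59·4.7·0.8397·0.5658 = 31.781 kPa
Denominator = 18.4·4.7·sin23.6°·cos23.6° = 18.4·4.7·0.4003·0.9164 = 31.726 kPa
FS = 31.781 / 31.726 = 1.002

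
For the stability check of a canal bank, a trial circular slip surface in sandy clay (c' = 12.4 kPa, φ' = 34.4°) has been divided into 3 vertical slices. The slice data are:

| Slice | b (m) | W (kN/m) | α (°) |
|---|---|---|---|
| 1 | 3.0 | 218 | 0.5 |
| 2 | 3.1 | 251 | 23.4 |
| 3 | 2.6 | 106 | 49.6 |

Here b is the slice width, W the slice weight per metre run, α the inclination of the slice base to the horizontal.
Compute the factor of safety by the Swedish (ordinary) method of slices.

FS = 2.65

Ordinary method of slices: FS = Σ[c'·Δl_i + (W_i cosα_i)·tanφ'] / Σ W_i sinα_i, with Δl_i = b_i / cosα_i.
Slice 1: Δl = 3.0/cos0.5° = 3.000 m; N'_1 = 218·cos0.5° = 218.0; c'Δl = 37.20; W sinα = 1.9
Slice 2: Δl = 3.1/cos23.4° = 3.378 m; N'_2 = 251·cos23.4° = 230.4; c'Δl = 41.88; W sinα = 99.7
Slice 3: Δl = 2.6/cos49.6° = 4.012 m; N'_3 = 106·cos49.6° = 68.7; c'Δl = 49.74; W sinα = 80.7
Σc'Δl = 128.8 kN/m; ΣN' = 517.0 kN/m; ΣW sinα = 182.3 kN/m
Resisting = 128.8 + 517.0·tan34.4° = 128.8 + 354.0 = 482.9 kN/m
FS = 482.9 / 182.3 = 2.649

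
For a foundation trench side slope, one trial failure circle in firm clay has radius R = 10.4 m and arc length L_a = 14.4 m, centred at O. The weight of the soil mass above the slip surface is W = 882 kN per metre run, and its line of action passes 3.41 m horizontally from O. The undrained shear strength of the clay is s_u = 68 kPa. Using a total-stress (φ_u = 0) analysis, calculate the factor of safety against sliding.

FS = 3.39

Taking moments about the centre O, the resisting moment is provided by the undrained shear strength acting along the arc:
M_R = s_u·L_a·R = 68·14.40·10.4 = 10183.7 kN·m/m
M_D = W·d = 882·3.41 = 3007.6 kN·m/m
FS = M_R / M_D = 10183.7 / 3007.6 = 3.386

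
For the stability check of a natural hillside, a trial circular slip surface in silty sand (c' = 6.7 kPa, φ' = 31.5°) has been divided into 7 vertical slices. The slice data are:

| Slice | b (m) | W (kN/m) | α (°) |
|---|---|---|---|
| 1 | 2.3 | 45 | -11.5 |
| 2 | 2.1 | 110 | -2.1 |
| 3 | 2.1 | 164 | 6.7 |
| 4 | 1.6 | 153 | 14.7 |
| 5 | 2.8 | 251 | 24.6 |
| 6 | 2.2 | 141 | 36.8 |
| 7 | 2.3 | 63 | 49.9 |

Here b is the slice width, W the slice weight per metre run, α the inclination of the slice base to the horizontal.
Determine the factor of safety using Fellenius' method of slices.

FS = 2.26

Ordinary method of slices: FS = Σ[c'·Δl_i + (W_i cosα_i)·tanφ'] / Σ W_i sinα_i, with Δl_i = b_i / cosα_i.
Slice 1: Δl = 2.3/cos(-11.5°) = 2.347 m; N'_1 = 45·cos(-11.5°) = 44.1; c'Δl = 15.73; W sinα = -9.0
Slice 2: Δl = 2.1/cos(-2.1°) = 2.101 m; N'_2 = 110·cos(-2.1°) = 109.9; c'Δl = 14.08; W sinα = -4.0
Slice 3: Δl = 2.1/cos6.7° = 2.114 m; N'_3 = 164·cos6.7° = 162.9; c'Δl = 14.17; W sinα = 19.1
Slice 4: Δl = 1.6/cos14.7° = 1.654 m; N'_4 = 153·cos14.7° = 148.0; c'Δl = 11.08; W sinα = 38.8
Slice 5: Δl = 2.8/cos24.6° = 3.080 m; N'_5 = 251·cos24.6° = 228.2; c'Δl = 20.63; W sinα = 104.5
Slice 6: Δl = 2.2/cos36.8° = 2.747 m; N'_6 = 141·cos36.8° = 112.9; c'Δl = 18.41; W sinα = 84.5
Slice 7: Δl = 2.3/cos49.9° = 3.571 m; N'_7 = 63·cos49.9° = 40.6; c'Δl = 23.92; W sinα = 48.2
Σc'Δl = 118.0 kN/m; ΣN' = 846.6 kN/m; ΣW sinα = 282.1 kN/m
Resisting = 118.0 + 846.6·tan31.5° = 118.0 + 518.8 = 636.8 kN/m
FS = 636.8 / 282.1 = 2.257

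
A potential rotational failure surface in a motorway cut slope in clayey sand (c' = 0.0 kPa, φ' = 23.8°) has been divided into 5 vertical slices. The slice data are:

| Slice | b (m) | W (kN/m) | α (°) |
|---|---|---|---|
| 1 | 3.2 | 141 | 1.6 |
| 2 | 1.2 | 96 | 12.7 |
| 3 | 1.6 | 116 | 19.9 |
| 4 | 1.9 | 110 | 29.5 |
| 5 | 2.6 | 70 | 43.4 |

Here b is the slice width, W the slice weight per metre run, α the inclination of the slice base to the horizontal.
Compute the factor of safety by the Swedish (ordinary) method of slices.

Ordinary method of slices: FS = Σ[c'·Δl_i + (W_i cosα_i)·tanφ'] / Σ W_i sinα_i, with Δl_i = b_i / cosα_i.
Slice 1: Δl = 3.2/cos1.6° = 3.201 m; N'_1 = 141·cos1.6° = 140.9; c'Δl = 0.00; W sinα = 3.9
Slice 2: Δl = 1.2/cos12.7° = 1.230 m; N'_2 = 96·cos12.7° = 93.7; c'Δl = 0.00; W sinα = 21.1
Slice 3: Δl = 1.6/cos19.9° = 1.702 m; N'_3 = 116·cos19.9° = 109.1; c'Δl = 0.00; W sinα = 39.5
Slice 4: Δl = 1.9/cos29.5° = 2.183 m; N'_4 = 110·cos29.5° = 95.7; c'Δl = 0.00; W sinα = 54.2
Slice 5: Δl = 2.6/cos43.4° = 3.578 m; N'_5 = 70·cos43.4° = 50.9; c'Δl = 0.00; W sinα = 48.1
Σc'Δl = 0.0 kN/m; ΣN' = 490.3 kN/m; ΣW sinα = 166.8 kN/m
Resisting = 0.0 + 490.3·tan23.8° = 0.0 + 216.2 = 216.2 kN/m
FS = 216.2 / 166.8 = 1.296

FS = 1.30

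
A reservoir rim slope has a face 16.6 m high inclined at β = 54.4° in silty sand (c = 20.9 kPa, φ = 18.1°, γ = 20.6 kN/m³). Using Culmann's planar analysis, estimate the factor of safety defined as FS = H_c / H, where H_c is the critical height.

FS = 0.97

H_c = (4c/γ) · sinβ cosφ / [1 − cos(β − φ)]
    = (4·20.9/20.6) · sin54.4°·cos18.1° / [1 − cos36.3°]
    = 4.058 · 0.7729 / 0.1941 = 16.16 m
FS = H_c / H = 16.16 / 16.6 = 0.974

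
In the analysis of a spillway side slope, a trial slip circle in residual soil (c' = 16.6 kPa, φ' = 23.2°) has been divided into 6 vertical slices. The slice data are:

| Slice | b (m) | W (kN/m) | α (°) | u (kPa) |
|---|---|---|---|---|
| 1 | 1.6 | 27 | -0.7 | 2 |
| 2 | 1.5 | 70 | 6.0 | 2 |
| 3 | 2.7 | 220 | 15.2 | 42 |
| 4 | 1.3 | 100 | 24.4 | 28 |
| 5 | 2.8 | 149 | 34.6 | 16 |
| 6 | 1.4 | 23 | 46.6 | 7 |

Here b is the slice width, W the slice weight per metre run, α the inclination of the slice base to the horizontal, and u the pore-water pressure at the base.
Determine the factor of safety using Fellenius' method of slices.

Ordinary method of slices: FS = Σ[c'·Δl_i + (W_i cosα_i − u_i·Δl_i)·tanφ'] / Σ W_i sinα_i, with Δl_i = b_i / cosα_i.
Slice 1: Δl = 1.6/cos(-0.7°) = 1.600 m; N'_1 = 27·cos(-0.7°) − 2·1.600 = 23.8; c'Δl = 26.56; W sinα = -0.3
Slice 2: Δl = 1.5/cos6.0° = 1.508 m; N'_2 = 70·cos6.0° − 2·1.508 = 66.6; c'Δl = 25.04; W sinα = 7.3
Slice 3: Δl = 2.7/cos15.2° = 2.798 m; N'_3 = 220·cos15.2° − 42·2.798 = 94.8; c'Δl = 46.44; W sinα = 57.7
Slice 4: Δl = 1.3/cos24.4° = 1.427 m; N'_4 = 100·cos24.4° − 28·1.427 = 51.1; c'Δl = 23.70; W sinα = 41.3
Slice 5: Δl = 2.8/cos34.6° = 3.402 m; N'_5 = 149·cos34.6° − 16·3.402 = 68.2; c'Δl = 56.47; W sinα = 84.6
Slice 6: Δl = 1.4/cos46.6° = 2.038 m; N'_6 = 23·cos46.6° − 7·2.038 = 1.5; c'Δl = 33.82; W sinα = 16.7
Σc'Δl = 212.0 kN/m; ΣN' = 306.1 kN/m; ΣW sinα = 207.3 kN/m
Resisting = 212.0 + 306.1·tan23.2° = 212.0 + 131.2 = 343.2 kN/m
FS = 343.2 / 207.3 = 1.656

FS = 1.66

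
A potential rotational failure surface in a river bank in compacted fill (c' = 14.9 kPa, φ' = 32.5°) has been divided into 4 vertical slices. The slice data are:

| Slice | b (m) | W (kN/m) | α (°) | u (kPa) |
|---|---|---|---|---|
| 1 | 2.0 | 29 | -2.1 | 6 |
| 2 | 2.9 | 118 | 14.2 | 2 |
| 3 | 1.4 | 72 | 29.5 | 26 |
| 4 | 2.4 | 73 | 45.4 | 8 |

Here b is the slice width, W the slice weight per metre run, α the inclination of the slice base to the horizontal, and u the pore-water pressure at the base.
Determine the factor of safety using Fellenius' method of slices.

Ordinary method of slices: FS = Σ[c'·Δl_i + (W_i cosα_i − u_i·Δl_i)·tanφ'] / Σ W_i sinα_i, with Δl_i = b_i / cosα_i.
Slice 1: Δl = 2.0/cos(-2.1°) = 2.001 m; N'_1 = 29·cos(-2.1°) − 6·2.001 = 17.0; c'Δl = 29.82; W sinα = -1.1
Slice 2: Δl = 2.9/cos14.2° = 2.991 m; N'_2 = 118·cos14.2° − 2·2.991 = 108.4; c'Δl = 44.57; W sinα = 28.9
Slice 3: Δl = 1.4/cos29.5° = 1.609 m; N'_3 = 72·cos29.5° − 26·1.609 = 20.8; c'Δl = 23.97; W sinα = 35.5
Slice 4: Δl = 2.4/cos45.4° = 3.418 m; N'_4 = 73·cos45.4° − 8·3.418 = 23.9; c'Δl = 50.93; W sinα = 52.0
Σc'Δl = 149.3 kN/m; ΣN' = 170.1 kN/m; ΣW sinα = 115.3 kN/m
Resisting = 149.3 + 170.1·tan32.5° = 149.3 + 108.4 = 257.7 kN/m
FS = 257.7 / 115.3 = 2.235

FS = 2.23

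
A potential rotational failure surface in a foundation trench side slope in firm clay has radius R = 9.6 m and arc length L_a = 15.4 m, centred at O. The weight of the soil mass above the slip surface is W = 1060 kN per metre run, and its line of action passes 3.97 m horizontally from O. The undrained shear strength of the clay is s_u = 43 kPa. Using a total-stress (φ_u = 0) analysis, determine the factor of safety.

Taking moments about the centre O, the resisting moment is provided by the undrained shear strength acting along the arc:
M_R = s_u·L_a·R = 43·15.40·9.6 = 6357.1 kN·m/m
M_D = W·d = 1060·3.97 = 4208.2 kN·m/m
FS = M_R / M_D = 6357.1 / 4208.2 = 1.511

FS = 1.51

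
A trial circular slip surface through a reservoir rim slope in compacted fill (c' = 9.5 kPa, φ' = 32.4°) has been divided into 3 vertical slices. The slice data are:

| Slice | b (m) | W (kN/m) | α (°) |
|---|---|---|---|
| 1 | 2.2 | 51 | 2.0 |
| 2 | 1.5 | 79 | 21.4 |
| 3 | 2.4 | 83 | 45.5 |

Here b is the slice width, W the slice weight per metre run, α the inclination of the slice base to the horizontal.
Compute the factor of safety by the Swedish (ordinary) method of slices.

FS = 2.06

Ordinary method of slices: FS = Σ[c'·Δl_i + (W_i cosα_i)·tanφ'] / Σ W_i sinα_i, with Δl_i = b_i / cosα_i.
Slice 1: Δl = 2.2/cos2.0° = 2.201 m; N'_1 = 51·cos2.0° = 51.0; c'Δl = 20.91; W sinα = 1.8
Slice 2: Δl = 1.5/cos21.4° = 1.611 m; N'_2 = 79·cos21.4° = 73.6; c'Δl = 15.31; W sinα = 28.8
Slice 3: Δl = 2.4/cos45.5° = 3.424 m; N'_3 = 83·cos45.5° = 58.2; c'Δl = 32.53; W sinα = 59.2
Σc'Δl = 68.7 kN/m; ΣN' = 182.7 kN/m; ΣW sinα = 89.8 kN/m
Resisting = 68.7 + 182.7·tan32.4° = 68.7 + 115.9 = 184.7 kN/m
FS = 184.7 / 89.8 = 2.057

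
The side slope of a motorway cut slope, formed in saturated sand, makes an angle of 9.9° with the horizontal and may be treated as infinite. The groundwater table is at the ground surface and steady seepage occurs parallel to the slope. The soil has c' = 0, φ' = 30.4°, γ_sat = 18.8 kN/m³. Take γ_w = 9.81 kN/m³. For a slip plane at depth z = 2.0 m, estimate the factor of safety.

FS = 1.61

With seepage parallel to the slope and the water table at the surface, the effective normal stress on the slip plane uses the buoyant unit weight γ' = γ_sat − γ_w while the driving shear stress uses γ_sat:
FS = [c' + γ' z cos²β tanφ'] / [γ_sat z sinβ cosβ]
(For c' = 0 this reduces to FS = (γ'/γ_sat)·tanφ'/tanβ.)
γ' = 18.8 − 9.81 = 8.99 kN/m³
Numerator = 0.0 + 8.99·2.0·cos²9.9°·tan30.4° = 0.0 + 8.99·2.0·0.9704·0.5867 = 10.237 kPa
Denominator = 18.8·2.0·sin9.9°·cos9.9° = 18.8·2.0·0.1719·0.9851 = 6.368 kPa
FS = 10.237 / 6.368 = 1.607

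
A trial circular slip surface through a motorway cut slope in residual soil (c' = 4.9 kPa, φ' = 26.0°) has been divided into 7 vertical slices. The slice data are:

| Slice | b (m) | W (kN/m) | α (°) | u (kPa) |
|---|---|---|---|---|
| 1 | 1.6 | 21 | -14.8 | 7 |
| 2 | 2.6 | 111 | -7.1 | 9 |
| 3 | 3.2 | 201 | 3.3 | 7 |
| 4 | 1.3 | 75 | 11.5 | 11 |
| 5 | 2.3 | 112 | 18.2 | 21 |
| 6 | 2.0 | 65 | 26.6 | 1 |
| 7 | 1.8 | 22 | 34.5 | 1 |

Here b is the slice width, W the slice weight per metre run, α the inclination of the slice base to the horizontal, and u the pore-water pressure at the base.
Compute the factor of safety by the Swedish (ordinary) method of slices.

Ordinary method of slices: FS = Σ[c'·Δl_i + (W_i cosα_i − u_i·Δl_i)·tanφ'] / Σ W_i sinα_i, with Δl_i = b_i / cosα_i.
Slice 1: Δl = 1.6/cos(-14.8°) = 1.655 m; N'_1 = 21·cos(-14.8°) − 7·1.655 = 8.7; c'Δl = 8.11; W sinα = -5.4
Slice 2: Δl = 2.6/cos(-7.1°) = 2.620 m; N'_2 = 111·cos(-7.1°) − 9·2.620 = 86.6; c'Δl = 12.84; W sinα = -13.7
Slice 3: Δl = 3.2/cos3.3° = 3.205 m; N'_3 = 201·cos3.3° − 7·3.205 = 178.2; c'Δl = 15.71; W sinα = 11.6
Slice 4: Δl = 1.3/cos11.5° = 1.327 m; N'_4 = 75·cos11.5° − 11·1.327 = 58.9; c'Δl = 6.50; W sinα = 15.0
Slice 5: Δl = 2.3/cos18.2° = 2.421 m; N'_5 = 112·cos18.2° − 21·2.421 = 55.6; c'Δl = 11.86; W sinα = 35.0
Slice 6: Δl = 2.0/cos26.6° = 2.237 m; N'_6 = 65·cos26.6° − 1·2.237 = 55.9; c'Δl = 10.96; W sinα = 29.1
Slice 7: Δl = 1.8/cos34.5° = 2.184 m; N'_7 = 22·cos34.5° − 1·2.184 = 15.9; c'Δl = 10.70; W sinα = 12.5
Σc'Δl = 76.7 kN/m; ΣN' = 459.8 kN/m; ΣW sinα = 84.0 kN/m
Resisting = 76.7 + 459.8·tan26.0° = 76.7 + 224.3 = 300.9 kN/m
FS = 300.9 / 84.0 = 3.583

FS = 3.58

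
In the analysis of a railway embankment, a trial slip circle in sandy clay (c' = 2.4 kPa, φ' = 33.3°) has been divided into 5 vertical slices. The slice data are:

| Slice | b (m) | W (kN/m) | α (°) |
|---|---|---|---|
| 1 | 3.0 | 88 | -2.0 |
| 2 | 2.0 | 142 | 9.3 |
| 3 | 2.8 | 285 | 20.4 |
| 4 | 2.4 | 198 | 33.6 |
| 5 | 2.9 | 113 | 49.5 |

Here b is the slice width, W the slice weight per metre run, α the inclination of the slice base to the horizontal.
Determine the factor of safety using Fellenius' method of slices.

FS = 1.65

Ordinary method of slices: FS = Σ[c'·Δl_i + (W_i cosα_i)·tanφ'] / Σ W_i sinα_i, with Δl_i = b_i / cosα_i.
Slice 1: Δl = 3.0/cos(-2.0°) = 3.002 m; N'_1 = 88·cos(-2.0°) = 87.9; c'Δl = 7.20; W sinα = -3.1
Slice 2: Δl = 2.0/cos9.3° = 2.027 m; N'_2 = 142·cos9.3° = 140.1; c'Δl = 4.86; W sinα = 22.9
Slice 3: Δl = 2.8/cos20.4° = 2.987 m; N'_3 = 285·cos20.4° = 267.1; c'Δl = 7.17; W sinα = 99.3
Slice 4: Δl = 2.4/cos33.6° = 2.881 m; N'_4 = 198·cos33.6° = 164.9; c'Δl = 6.92; W sinα = 109.6
Slice 5: Δl = 2.9/cos49.5° = 4.465 m; N'_5 = 113·cos49.5° = 73.4; c'Δl = 10.72; W sinα = 85.9
Σc'Δl = 36.9 kN/m; ΣN' = 733.5 kN/m; ΣW sinα = 314.7 kN/m
Resisting = 36.9 + 733.5·tan33.3° = 36.9 + 481.8 = 518.7 kN/m
FS = 518.7 / 314.7 = 1.648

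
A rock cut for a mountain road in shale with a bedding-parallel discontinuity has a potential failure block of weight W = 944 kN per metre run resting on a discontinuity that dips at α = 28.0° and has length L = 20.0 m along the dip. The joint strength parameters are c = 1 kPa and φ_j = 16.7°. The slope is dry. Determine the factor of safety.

Resolving the block weight along and normal to the plane and applying the Mohr–Coulomb strength on the joint:
N' = W cosα = 944·cos28.0° = 833.5 kN/m
Driving force T = W sinα = 944·sin28.0° = 443.2 kN/m
Resisting force R = c·L + N'·tanφ_j = 1·20.0 + 833.5·tan16.7° = 20.0 + 250.1 = 270.1 kN/m
FS = R / T = 270.1 / 443.2 = 0.609

FS = 0.61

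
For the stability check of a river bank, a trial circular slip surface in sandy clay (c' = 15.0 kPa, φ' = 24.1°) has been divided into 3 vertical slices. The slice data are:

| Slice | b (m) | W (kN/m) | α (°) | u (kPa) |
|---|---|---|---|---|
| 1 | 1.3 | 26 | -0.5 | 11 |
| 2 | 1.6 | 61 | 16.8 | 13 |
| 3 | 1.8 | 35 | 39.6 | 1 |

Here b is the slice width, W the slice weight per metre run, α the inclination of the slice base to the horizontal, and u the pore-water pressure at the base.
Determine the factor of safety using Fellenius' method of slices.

FS = 2.83

Ordinary method of slices: FS = Σ[c'·Δl_i + (W_i cosα_i − u_i·Δl_i)·tanφ'] / Σ W_i sinα_i, with Δl_i = b_i / cosα_i.
Slice 1: Δl = 1.3/cos(-0.5°) = 1.300 m; N'_1 = 26·cos(-0.5°) − 11·1.300 = 11.7; c'Δl = 19.50; W sinα = -0.2
Slice 2: Δl = 1.6/cos16.8° = 1.671 m; N'_2 = 61·cos16.8° − 13·1.671 = 36.7; c'Δl = 25.07; W sinα = 17.6
Slice 3: Δl = 1.8/cos39.6° = 2.336 m; N'_3 = 35·cos39.6° − 1·2.336 = 24.6; c'Δl = 35.04; W sinα = 22.3
Σc'Δl = 79.6 kN/m; ΣN' = 73.0 kN/m; ΣW sinα = 39.7 kN/m
Resisting = 79.6 + 73.0·tan24.1° = 79.6 + 32.7 = 112.3 kN/m
FS = 112.3 / 39.7 = 2.827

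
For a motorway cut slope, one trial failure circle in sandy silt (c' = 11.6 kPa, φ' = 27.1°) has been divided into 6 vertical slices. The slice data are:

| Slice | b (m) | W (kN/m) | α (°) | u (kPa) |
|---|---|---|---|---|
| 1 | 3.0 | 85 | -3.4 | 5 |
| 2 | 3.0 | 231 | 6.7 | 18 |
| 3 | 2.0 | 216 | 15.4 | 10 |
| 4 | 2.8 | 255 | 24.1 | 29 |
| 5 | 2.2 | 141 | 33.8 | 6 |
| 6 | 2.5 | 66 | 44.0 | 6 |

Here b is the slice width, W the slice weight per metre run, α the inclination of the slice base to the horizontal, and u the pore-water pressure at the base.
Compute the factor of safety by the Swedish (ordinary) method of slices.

Ordinary method of slices: FS = Σ[c'·Δl_i + (W_i cosα_i − u_i·Δl_i)·tanφ'] / Σ W_i sinα_i, with Δl_i = b_i / cosα_i.
Slice 1: Δl = 3.0/cos(-3.4°) = 3.005 m; N'_1 = 85·cos(-3.4°) − 5·3.005 = 69.8; c'Δl = 34.86; W sinα = -5.0
Slice 2: Δl = 3.0/cos6.7° = 3.021 m; N'_2 = 231·cos6.7° − 18·3.021 = 175.1; c'Δl = 35.04; W sinα = 27.0
Slice 3: Δl = 2.0/cos15.4° = 2.074 m; N'_3 = 216·cos15.4° − 10·2.074 = 187.5; c'Δl = 24.06; W sinα = 57.4
Slice 4: Δl = 2.8/cos24.1° = 3.067 m; N'_4 = 255·cos24.1° − 29·3.067 = 143.8; c'Δl = 35.58; W sinα = 104.1
Slice 5: Δl = 2.2/cos33.8° = 2.647 m; N'_5 = 141·cos33.8° − 6·2.647 = 101.3; c'Δl = 30.71; W sinα = 78.4
Slice 6: Δl = 2.5/cos44.0° = 3.475 m; N'_6 = 66·cos44.0° − 6·3.475 = 26.6; c'Δl = 40.31; W sinα = 45.8
Σc'Δl = 200.6 kN/m; ΣN' = 704.1 kN/m; ΣW sinα = 307.7 kN/m
Resisting = 200.6 + 704.1·tan27.1° = 200.6 + 360.3 = 560.9 kN/m
FS = 560.9 / 307.7 = 1.823

FS = 1.82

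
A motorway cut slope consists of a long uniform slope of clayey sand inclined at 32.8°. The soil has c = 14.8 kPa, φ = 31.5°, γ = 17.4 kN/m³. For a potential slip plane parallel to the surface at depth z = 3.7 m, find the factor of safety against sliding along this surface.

For an infinite slope with a slip plane parallel to the surface (no pore pressure): FS = [c + γz cos²β tanφ] / [γz sinβ cosβ].
γz = 17.4·3.7 = 64.38 kN/m²
Numerator = 14.8 + 64.38·cos²32.8°·tan31.5° = 14.8 + 64.38·0.7066·0.6128 = 42.675 kPa
Denominator = 64.38·sin32.8°·cos32.8° = 64.38·0.5417·0.8406 = 29.315 kPa
FS = 42.675 / 29.315 = 1.456

FS = 1.46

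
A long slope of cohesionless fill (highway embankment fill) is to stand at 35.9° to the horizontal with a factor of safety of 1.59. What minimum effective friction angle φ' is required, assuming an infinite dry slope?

FS = tanφ'/tanβ ⇒ tanφ' = FS · tanβ = 1.59 · tan35.9° = 1.1510
φ' = arctan(1.1510) = 49.01°

φ' = 49.0°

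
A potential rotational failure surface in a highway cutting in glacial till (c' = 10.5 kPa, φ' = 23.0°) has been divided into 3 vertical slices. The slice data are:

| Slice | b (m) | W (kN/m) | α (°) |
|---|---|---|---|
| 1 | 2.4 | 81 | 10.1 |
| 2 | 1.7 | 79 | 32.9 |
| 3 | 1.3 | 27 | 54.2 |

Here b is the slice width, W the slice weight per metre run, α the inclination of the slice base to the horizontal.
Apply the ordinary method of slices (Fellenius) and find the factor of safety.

Ordinary method of slices: FS = Σ[c'·Δl_i + (W_i cosα_i)·tanφ'] / Σ W_i sinα_i, with Δl_i = b_i / cosα_i.
Slice 1: Δl = 2.4/cos10.1° = 2.438 m; N'_1 = 81·cos10.1° = 79.7; c'Δl = 25.60; W sinα = 14.2
Slice 2: Δl = 1.7/cos32.9° = 2.025 m; N'_2 = 79·cos32.9° = 66.3; c'Δl = 21.26; W sinα = 42.9
Slice 3: Δl = 1.3/cos54.2° = 2.222 m; N'_3 = 27·cos54.2° = 15.8; c'Δl = 23.34; W sinα = 21.9
Σc'Δl = 70.2 kN/m; ΣN' = 161.9 kN/m; ΣW sinα = 79.0 kN/m
Resisting = 70.2 + 161.9·tan23.0° = 70.2 + 68.7 = 138.9 kN/m
FS = 138.9 / 79.0 = 1.758

FS = 1.76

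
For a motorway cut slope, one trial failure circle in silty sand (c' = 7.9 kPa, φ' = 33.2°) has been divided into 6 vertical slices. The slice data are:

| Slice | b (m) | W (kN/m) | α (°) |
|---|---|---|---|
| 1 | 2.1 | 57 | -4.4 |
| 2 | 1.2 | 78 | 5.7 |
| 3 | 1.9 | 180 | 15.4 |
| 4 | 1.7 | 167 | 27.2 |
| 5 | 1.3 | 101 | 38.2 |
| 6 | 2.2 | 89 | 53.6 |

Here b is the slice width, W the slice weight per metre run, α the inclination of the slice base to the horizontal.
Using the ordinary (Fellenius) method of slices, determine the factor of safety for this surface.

Ordinary method of slices: FS = Σ[c'·Δl_i + (W_i cosα_i)·tanφ'] / Σ W_i sinα_i, with Δl_i = b_i / cosα_i.
Slice 1: Δl = 2.1/cos(-4.4°) = 2.106 m; N'_1 = 57·cos(-4.4°) = 56.8; c'Δl = 16.64; W sinα = -4.4
Slice 2: Δl = 1.2/cos5.7° = 1.206 m; N'_2 = 78·cos5.7° = 77.6; c'Δl = 9.53; W sinα = 7.7
Slice 3: Δl = 1.9/cos15.4° = 1.971 m; N'_3 = 180·cos15.4° = 173.5; c'Δl = 15.57; W sinα = 47.8
Slice 4: Δl = 1.7/cos27.2° = 1.911 m; N'_4 = 167·cos27.2° = 148.5; c'Δl = 15.10; W sinα = 76.3
Slice 5: Δl = 1.3/cos38.2° = 1.654 m; N'_5 = 101·cos38.2° = 79.4; c'Δl = 13.07; W sinα = 62.5
Slice 6: Δl = 2.2/cos53.6° = 3.707 m; N'_6 = 89·cos53.6° = 52.8; c'Δl = 29.29; W sinα = 71.6
Σc'Δl = 99.2 kN/m; ΣN' = 588.7 kN/m; ΣW sinα = 261.6 kN/m
Resisting = 99.2 + 588.7·tan33.2° = 99.2 + 385.2 = 484.4 kN/m
FS = 484.4 / 261.6 = 1.852

FS = 1.85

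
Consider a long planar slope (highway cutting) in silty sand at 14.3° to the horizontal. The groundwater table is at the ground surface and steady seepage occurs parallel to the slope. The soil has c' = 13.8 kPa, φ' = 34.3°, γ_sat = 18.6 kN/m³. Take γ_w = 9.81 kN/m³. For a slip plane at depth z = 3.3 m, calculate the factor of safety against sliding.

FS = 2.20

With seepage parallel to the slope and the water table at the surface, the effective normal stress on the slip plane uses the buoyant unit weight γ' = γ_sat − γ_w while the driving shear stress uses γ_sat:
FS = [c' + γ' z cos²β tanφ'] / [γ_sat z sinβ cosβ]
γ' = 18.6 − 9.81 = 8.79 kN/m³
Numerator = 13.8 + 8.79·3.3·cos²14.3°·tan34.3° = 13.8 + 8.79·3.3·0.9390·0.6822 = 32.380 kPa
Denominator = 18.6·3.3·sin14.3°·cos14.3° = 18.6·3.3·0.2470·0.9690 = 14.691 kPa
FS = 32.380 / 14.691 = 2.204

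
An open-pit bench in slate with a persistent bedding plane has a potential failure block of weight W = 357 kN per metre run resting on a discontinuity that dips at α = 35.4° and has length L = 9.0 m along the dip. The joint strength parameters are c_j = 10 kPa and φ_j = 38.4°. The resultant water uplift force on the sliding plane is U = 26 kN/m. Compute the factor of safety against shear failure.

Resolving the block weight along and normal to the plane and applying the Mohr–Coulomb strength on the joint:
N' = W cosα − U = 357·cos35.4° − 26 = 265.0 kN/m
Driving force T = W sinα = 357·sin35.4° = 206.8 kN/m
Resisting force R = c_j·L + N'·tanφ_j = 10·9.0 + 265.0·tan38.4° = 90.0 + 210.0 = 300.0 kN/m
FS = R / T = 300.0 / 206.8 = 1.451

FS = 1.45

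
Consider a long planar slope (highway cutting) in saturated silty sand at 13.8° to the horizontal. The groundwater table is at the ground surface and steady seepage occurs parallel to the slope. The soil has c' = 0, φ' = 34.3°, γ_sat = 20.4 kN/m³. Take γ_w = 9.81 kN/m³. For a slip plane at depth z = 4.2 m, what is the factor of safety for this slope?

FS = 1.44

With seepage parallel to the slope and the water table at the surface, the effective normal stress on the slip plane uses the buoyant unit weight γ' = γ_sat − γ_w while the driving shear stress uses γ_sat:
FS = [c' + γ' z cos²β tanφ'] / [γ_sat z sinβ cosβ]
(For c' = 0 this reduces to FS = (γ'/γ_sat)·tanφ'/tanβ.)
γ' = 20.4 − 9.81 = 10.59 kN/m³
Numerator = 0.0 + 10.59·4.2·cos²13.8°·tan34.3° = 0.0 + 10.59·4.2·0.9431·0.6822 = 28.614 kPa
Denominator = 20.4·4.2·sin13.8°·cos13.8° = 20.4·4.2·0.2385·0.9711 = 19.848 kPa
FS = 28.614 / 19.848 = 1.442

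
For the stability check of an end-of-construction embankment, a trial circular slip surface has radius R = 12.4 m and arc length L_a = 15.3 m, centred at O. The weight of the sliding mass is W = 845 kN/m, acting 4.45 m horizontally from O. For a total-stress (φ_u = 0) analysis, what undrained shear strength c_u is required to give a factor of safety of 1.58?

c_u = 31.3 kPa

FS = c_u·L_a·R / (W·d), so c_u = FS·W·d / (L_a·R).
c_u = 1.58·845·4.45 / (15.30·12.4) = 5941.2 / 189.72 = 31.32 kPa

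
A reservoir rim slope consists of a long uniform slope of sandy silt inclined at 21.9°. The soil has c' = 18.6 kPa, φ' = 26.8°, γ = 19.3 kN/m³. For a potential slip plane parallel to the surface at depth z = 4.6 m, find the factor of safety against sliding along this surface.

For an infinite slope with a slip plane parallel to the surface (no pore pressure): FS = [c' + γz cos²β tanφ'] / [γz sinβ cosβ].
γz = 19.3·4.6 = 88.78 kN/m²
Numerator = 18.6 + 88.78·cos²21.9°·tan26.8° = 18.6 + 88.78·0.8609·0.5051 = 57.207 kPa
Denominator = 88.78·sin21.9°·cos21.9° = 88.78·0.3730·0.9278 = 30.724 kPa
FS = 57.207 / 30.724 = 1.862

FS = 1.86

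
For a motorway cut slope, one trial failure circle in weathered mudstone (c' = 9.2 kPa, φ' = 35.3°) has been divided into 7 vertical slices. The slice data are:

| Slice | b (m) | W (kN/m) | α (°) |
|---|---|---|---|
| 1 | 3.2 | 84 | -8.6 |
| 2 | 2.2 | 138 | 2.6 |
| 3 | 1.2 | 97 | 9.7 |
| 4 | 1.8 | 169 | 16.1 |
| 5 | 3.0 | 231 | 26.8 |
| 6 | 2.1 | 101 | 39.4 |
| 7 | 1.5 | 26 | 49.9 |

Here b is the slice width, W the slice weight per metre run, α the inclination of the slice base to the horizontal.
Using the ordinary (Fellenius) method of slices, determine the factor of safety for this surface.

FS = 2.89

Ordinary method of slices: FS = Σ[c'·Δl_i + (W_i cosα_i)·tanφ'] / Σ W_i sinα_i, with Δl_i = b_i / cosα_i.
Slice 1: Δl = 3.2/cos(-8.6°) = 3.236 m; N'_1 = 84·cos(-8.6°) = 83.1; c'Δl = 29.77; W sinα = -12.6
Slice 2: Δl = 2.2/cos2.6° = 2.202 m; N'_2 = 138·cos2.6° = 137.9; c'Δl = 20.26; W sinα = 6.3
Slice 3: Δl = 1.2/cos9.7° = 1.217 m; N'_3 = 97·cos9.7° = 95.6; c'Δl = 11.20; W sinα = 16.3
Slice 4: Δl = 1.8/cos16.1° = 1.873 m; N'_4 = 169·cos16.1° = 162.4; c'Δl = 17.24; W sinα = 46.9
Slice 5: Δl = 3.0/cos26.8° = 3.361 m; N'_5 = 231·cos26.8° = 206.2; c'Δl = 30.92; W sinα = 104.2
Slice 6: Δl = 2.1/cos39.4° = 2.718 m; N'_6 = 101·cos39.4° = 78.0; c'Δl = 25.00; W sinα = 64.1
Slice 7: Δl = 1.5/cos49.9° = 2.329 m; N'_7 = 26·cos49.9° = 16.7; c'Δl = 21.42; W sinα = 19.9
Σc'Δl = 155.8 kN/m; ΣN' = 779.9 kN/m; ΣW sinα = 245.1 kN/m
Resisting = 155.8 + 779.9·tan35.3° = 155.8 + 552.2 = 708.0 kN/m
FS = 708.0 / 245.1 = 2.889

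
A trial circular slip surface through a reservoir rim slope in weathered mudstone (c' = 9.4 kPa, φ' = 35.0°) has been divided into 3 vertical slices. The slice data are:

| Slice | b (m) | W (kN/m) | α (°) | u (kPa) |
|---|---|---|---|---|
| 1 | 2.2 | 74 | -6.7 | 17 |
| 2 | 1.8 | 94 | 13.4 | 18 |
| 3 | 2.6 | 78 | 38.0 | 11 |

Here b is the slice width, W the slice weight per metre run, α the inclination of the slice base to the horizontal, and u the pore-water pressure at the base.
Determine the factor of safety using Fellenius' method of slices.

FS = 2.50

Ordinary method of slices: FS = Σ[c'·Δl_i + (W_i cosα_i − u_i·Δl_i)·tanφ'] / Σ W_i sinα_i, with Δl_i = b_i / cosα_i.
Slice 1: Δl = 2.2/cos(-6.7°) = 2.215 m; N'_1 = 74·cos(-6.7°) − 17·2.215 = 35.8; c'Δl = 20.82; W sinα = -8.6
Slice 2: Δl = 1.8/cos13.4° = 1.850 m; N'_2 = 94·cos13.4° − 18·1.850 = 58.1; c'Δl = 17.39; W sinα = 21.8
Slice 3: Δl = 2.6/cos38.0° = 3.299 m; N'_3 = 78·cos38.0° − 11·3.299 = 25.2; c'Δl = 31.01; W sinα = 48.0
Σc'Δl = 69.2 kN/m; ΣN' = 119.1 kN/m; ΣW sinα = 61.2 kN/m
Resisting = 69.2 + 119.1·tan35.0° = 69.2 + 83.4 = 152.7 kN/m
FS = 152.7 / 61.2 = 2.495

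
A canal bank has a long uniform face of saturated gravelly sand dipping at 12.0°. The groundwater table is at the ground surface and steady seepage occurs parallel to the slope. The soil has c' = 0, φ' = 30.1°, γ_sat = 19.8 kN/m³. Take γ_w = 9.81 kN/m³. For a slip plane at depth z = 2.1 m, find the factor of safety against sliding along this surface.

With seepage parallel to the slope and the water table at the surface, the effective normal stress on the slip plane uses the buoyant unit weight γ' = γ_sat − γ_w while the driving shear stress uses γ_sat:
FS = [c' + γ' z cos²β tanφ'] / [γ_sat z sinβ cosβ]
(For c' = 0 this reduces to FS = (γ'/γ_sat)·tanφ'/tanβ.)
γ' = 19.8 − 9.81 = 9.99 kN/m³
Numerator = 0.0 + 9.99·2.1·cos²12.0°·tan30.1° = 0.0 + 9.99·2.1·0.9568·0.5797 = 11.635 kPa
Denominator = 19.8·2.1·sin12.0°·cos12.0° = 19.8·2.1·0.2079·0.9781 = 8.456 kPa
FS = 11.635 / 8.456 = 1.376

FS = 1.38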